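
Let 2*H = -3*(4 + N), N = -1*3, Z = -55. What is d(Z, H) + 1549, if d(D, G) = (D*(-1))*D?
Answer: -1476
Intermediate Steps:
N = -3
H = -3/2 (H = (-3*(4 - 3))/2 = (-3*1)/2 = (½)*(-3) = -3/2 ≈ -1.5000)
d(D, G) = -D² (d(D, G) = (-D)*D = -D²)
d(Z, H) + 1549 = -1*(-55)² + 1549 = -1*3025 + 1549 = -3025 + 1549 = -1476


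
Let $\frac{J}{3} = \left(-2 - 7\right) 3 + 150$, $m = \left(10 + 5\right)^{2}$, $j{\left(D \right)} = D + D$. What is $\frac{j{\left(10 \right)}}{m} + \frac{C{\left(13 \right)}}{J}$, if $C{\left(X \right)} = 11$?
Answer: $\frac{73}{615} \approx 0.1187$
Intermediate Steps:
$j{\left(D \right)} = 2 D$
$m = 225$ ($m = 15^{2} = 225$)
$J = 369$ ($J = 3 \left(\left(-2 - 7\right) 3 + 150\right) = 3 \left(\left(-9\right) 3 + 150\right) = 3 \left(-27 + 150\right) = 3 \cdot 123 = 369$)
$\frac{j{\left(10 \right)}}{m} + \frac{C{\left(13 \right)}}{J} = \frac{2 \cdot 10}{225} + \frac{11}{369} = 20 \cdot \frac{1}{225} + 11 \cdot \frac{1}{369} = \frac{4}{45} + \frac{11}{369} = \frac{73}{615}$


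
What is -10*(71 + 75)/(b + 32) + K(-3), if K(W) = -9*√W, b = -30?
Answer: -730 - 9*I*√3 ≈ -730.0 - 15.588*I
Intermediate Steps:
-10*(71 + 75)/(b + 32) + K(-3) = -10*(71 + 75)/(-30 + 32) - 9*I*√3 = -1460/2 - 9*I*√3 = -10*73 - 9*I*√3 = -730 - 9*I*√3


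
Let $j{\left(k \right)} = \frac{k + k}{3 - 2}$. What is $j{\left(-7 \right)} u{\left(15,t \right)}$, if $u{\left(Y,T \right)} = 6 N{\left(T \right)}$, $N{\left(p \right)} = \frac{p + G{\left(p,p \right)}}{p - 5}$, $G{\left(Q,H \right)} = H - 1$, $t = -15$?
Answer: $- \frac{651}{5} \approx -130.2$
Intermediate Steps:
$G{\left(Q,H \right)} = -1 + H$
$N{\left(p \right)} = \frac{-1 + 2 p}{-5 + p}$ ($N{\left(p \right)} = \frac{p + \left(-1 + p\right)}{p - 5} = \frac{-1 + 2 p}{-5 + p}$)
$j{\left(k \right)} = 2 k$ ($j{\left(k \right)} = \frac{2 k}{1} = 2 k 1 = 2 k$)
$u{\left(Y,T \right)} = \frac{6 \left(-1 + 2 T\right)}{-5 + T}$ ($u{\left(Y,T \right)} = 6 \frac{-1 + 2 T}{-5 + T} = \frac{6 \left(-1 + 2 T\right)}{-5 + T}$)
$j{\left(-7 \right)} u{\left(15,t \right)} = 2 \left(-7\right) \frac{6 \left(-1 + 2 \left(-15\right)\right)}{-5 - 15} = - 14 \frac{6 \left(-1 - 30\right)}{-20} = - 14 \cdot 6 \left(- \frac{1}{20}\right) \left(-31\right) = \left(-14\right) \frac{93}{10} = - \frac{651}{5}$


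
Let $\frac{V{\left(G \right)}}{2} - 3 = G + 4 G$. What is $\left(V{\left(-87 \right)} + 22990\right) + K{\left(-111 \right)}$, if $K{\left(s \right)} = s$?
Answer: $22015$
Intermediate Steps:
$V{\left(G \right)} = 6 + 10 G$ ($V{\left(G \right)} = 6 + 2 \left(G + 4 G\right) = 6 + 2 \cdot 5 G = 6 + 10 G$)
$\left(V{\left(-87 \right)} + 22990\right) + K{\left(-111 \right)} = \left(\left(6 + 10 \left(-87\right)\right) + 22990\right) - 111 = \left(\left(6 - 870\right) + 22990\right) - 111 = \left(-864 + 22990\right) - 111 = 22126 - 111 = 22015$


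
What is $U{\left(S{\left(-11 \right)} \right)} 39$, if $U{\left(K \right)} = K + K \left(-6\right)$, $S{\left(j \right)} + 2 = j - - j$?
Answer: $4680$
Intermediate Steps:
$S{\left(j \right)} = -2 + 2 j$ ($S{\left(j \right)} = -2 + \left(j - - j\right) = -2 + \left(j + j\right) = -2 + 2 j$)
$U{\left(K \right)} = - 5 K$ ($U{\left(K \right)} = K - 6 K = - 5 K$)
$U{\left(S{\left(-11 \right)} \right)} 39 = - 5 \left(-2 + 2 \left(-11\right)\right) 39 = - 5 \left(-2 - 22\right) 39 = \left(-5\right) \left(-24\right) 39 = 120 \cdot 39 = 4680$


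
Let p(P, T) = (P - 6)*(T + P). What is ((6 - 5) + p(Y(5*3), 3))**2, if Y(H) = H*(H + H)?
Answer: 40454483689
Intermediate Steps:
Y(H) = 2*H**2 (Y(H) = H*(2*H) = 2*H**2)
p(P, T) = (-6 + P)*(P + T)
((6 - 5) + p(Y(5*3), 3))**2 = ((6 - 5) + ((2*(5*3)**2)**2 - 12*(5*3)**2 - 6*3 + (2*(5*3)**2)*3))**2 = (1 + ((2*15**2)**2 - 12*15**2 - 18 + (2*15**2)*3))**2 = (1 + ((2*225)**2 - 12*225 - 18 + (2*225)*3))**2 = (1 + (450**2 - 6*450 - 18 + 450*3))**2 = (1 + (202500 - 2700 - 18 + 1350))**2 = (1 + 201132)**2 = 201133**2 = 40454483689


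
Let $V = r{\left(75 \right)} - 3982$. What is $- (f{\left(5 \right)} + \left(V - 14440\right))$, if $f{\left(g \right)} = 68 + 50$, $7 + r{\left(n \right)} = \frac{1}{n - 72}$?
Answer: $\frac{54932}{3} \approx 18311.0$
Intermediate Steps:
$r{\left(n \right)} = -7 + \frac{1}{-72 + n}$ ($r{\left(n \right)} = -7 + \frac{1}{n - 72} = -7 + \frac{1}{-72 + n}$)
$f{\left(g \right)} = 118$
$V = - \frac{11966}{3}$ ($V = \frac{505 - 525}{-72 + 75} - 3982 = \frac{505 - 525}{3} - 3982 = \frac{1}{3} \left(-20\right) - 3982 = - \frac{20}{3} - 3982 = - \frac{11966}{3} \approx -3988.7$)
$- (f{\left(5 \right)} + \left(V - 14440\right)) = - (118 - \frac{55286}{3}) = \left(-1\right) \left(- \frac{54932}{3}\right) = \frac{54932}{3}$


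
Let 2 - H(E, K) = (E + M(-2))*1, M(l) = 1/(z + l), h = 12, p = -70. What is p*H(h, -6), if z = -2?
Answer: 1365/2 ≈ 682.50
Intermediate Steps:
M(l) = 1/(-2 + l)
H(E, K) = 9/4 - E (H(E, K) = 2 - (E + 1/(-2 - 2)) = 2 - (E + 1/(-4)) = 2 - (E - ¼) = 2 - (-¼ + E) = 2 + (¼ - E) = 9/4 - E)
p*H(h, -6) = -70*(9/4 - 1*12) = -70*(9/4 - 12) = -70*(-39/4) = 1365/2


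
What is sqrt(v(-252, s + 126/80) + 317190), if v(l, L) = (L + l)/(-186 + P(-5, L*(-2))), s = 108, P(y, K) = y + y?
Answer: sqrt(24867752970)/280 ≈ 563.20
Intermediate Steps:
P(y, K) = 2*y
v(l, L) = -L/196 - l/196 (v(l, L) = (L + l)/(-186 + 2*(-5)) = (L + l)/(-186 - 10) = (L + l)/(-196) = (L + l)*(-1/196) = -L/196 - l/196)
sqrt(v(-252, s + 126/80) + 317190) = sqrt((-(108 + 126/80)/196 - 1/196*(-252)) + 317190) = sqrt((-(108 + 126*(1/80))/196 + 9/7) + 317190) = sqrt((-(108 + 63/40)/196 + 9/7) + 317190) = sqrt((-1/196*4383/40 + 9/7) + 317190) = sqrt((-4383/7840 + 9/7) + 317190) = sqrt(5697/7840 + 317190) = sqrt(2486775297/7840) = sqrt(24867752970)/280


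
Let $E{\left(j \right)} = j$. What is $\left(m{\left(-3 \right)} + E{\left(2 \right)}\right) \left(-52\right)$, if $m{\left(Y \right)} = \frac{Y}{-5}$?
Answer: $- \frac{676}{5} \approx -135.2$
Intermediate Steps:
$m{\left(Y \right)} = - \frac{Y}{5}$ ($m{\left(Y \right)} = Y \left(- \frac{1}{5}\right) = - \frac{Y}{5}$)
$\left(m{\left(-3 \right)} + E{\left(2 \right)}\right) \left(-52\right) = \left(\left(- \frac{1}{5}\right) \left(-3\right) + 2\right) \left(-52\right) = \left(\frac{3}{5} + 2\right) \left(-52\right) = \frac{13}{5} \left(-52\right) = - \frac{676}{5}$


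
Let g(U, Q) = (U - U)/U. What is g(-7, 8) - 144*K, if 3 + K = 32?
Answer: -4176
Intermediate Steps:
K = 29 (K = -3 + 32 = 29)
g(U, Q) = 0 (g(U, Q) = 0/U = 0)
g(-7, 8) - 144*K = 0 - 144*29 = 0 - 4176 = -4176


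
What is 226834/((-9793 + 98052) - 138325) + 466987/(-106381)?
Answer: -23755499448/2663035573 ≈ -8.9205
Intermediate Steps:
226834/((-9793 + 98052) - 138325) + 466987/(-106381) = 226834/(88259 - 138325) + 466987*(-1/106381) = 226834/(-50066) - 466987/106381 = 226834*(-1/50066) - 466987/106381 = -113417/25033 - 466987/106381 = -23755499448/2663035573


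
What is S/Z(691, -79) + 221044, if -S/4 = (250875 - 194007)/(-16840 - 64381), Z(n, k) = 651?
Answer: 556555867276/2517851 ≈ 2.2104e+5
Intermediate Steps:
S = 32496/11603 (S = -4*(250875 - 194007)/(-16840 - 64381) = -227472/(-81221) = -227472*(-1)/81221 = -4*(-8124/11603) = 32496/11603 ≈ 2.8007)
S/Z(691, -79) + 221044 = (32496/11603)/651 + 221044 = (32496/11603)*(1/651) + 221044 = 10832/2517851 + 221044 = 556555867276/2517851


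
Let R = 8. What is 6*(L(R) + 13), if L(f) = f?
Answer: 126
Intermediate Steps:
6*(L(R) + 13) = 6*(8 + 13) = 6*21 = 126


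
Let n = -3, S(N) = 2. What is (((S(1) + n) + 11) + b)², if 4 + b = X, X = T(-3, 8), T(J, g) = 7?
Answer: 169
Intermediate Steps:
X = 7
b = 3 (b = -4 + 7 = 3)
(((S(1) + n) + 11) + b)² = (((2 - 3) + 11) + 3)² = ((-1 + 11) + 3)² = (10 + 3)² = 13² = 169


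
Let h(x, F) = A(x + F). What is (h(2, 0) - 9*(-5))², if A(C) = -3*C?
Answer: 1521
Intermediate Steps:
h(x, F) = -3*F - 3*x (h(x, F) = -3*(x + F) = -3*(F + x) = -3*F - 3*x)
(h(2, 0) - 9*(-5))² = ((-3*0 - 3*2) - 9*(-5))² = ((0 - 6) + 45)² = (-6 + 45)² = 39² = 1521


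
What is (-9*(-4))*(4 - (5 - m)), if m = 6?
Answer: 180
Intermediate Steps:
(-9*(-4))*(4 - (5 - m)) = (-9*(-4))*(4 - (5 - 1*6)) = 36*(4 - (5 - 6)) = 36*(4 - 1*(-1)) = 36*(4 + 1) = 36*5 = 180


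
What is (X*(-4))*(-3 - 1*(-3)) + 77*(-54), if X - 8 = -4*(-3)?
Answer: -4158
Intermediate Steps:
X = 20 (X = 8 - 4*(-3) = 8 + 12 = 20)
(X*(-4))*(-3 - 1*(-3)) + 77*(-54) = (20*(-4))*(-3 - 1*(-3)) + 77*(-54) = -80*(-3 + 3) - 4158 = -80*0 - 4158 = 0 - 4158 = -4158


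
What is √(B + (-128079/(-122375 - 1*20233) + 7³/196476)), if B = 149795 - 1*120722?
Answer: √202176898358456934411/83390028 ≈ 170.51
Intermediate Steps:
B = 29073 (B = 149795 - 120722 = 29073)
√(B + (-128079/(-122375 - 1*20233) + 7³/196476)) = √(29073 + (-128079/(-122375 - 1*20233) + 7³/196476)) = √(29073 + (-128079/(-122375 - 20233) + 343*(1/196476))) = √(29073 + (-128079/(-142608) + 49/28068)) = √(29073 + (-128079*(-1/142608) + 49/28068)) = √(29073 + (42693/47536 + 49/28068)) = √(29073 + 300159097/333560112) = √(9697893295273/333560112) = √202176898358456934411/83390028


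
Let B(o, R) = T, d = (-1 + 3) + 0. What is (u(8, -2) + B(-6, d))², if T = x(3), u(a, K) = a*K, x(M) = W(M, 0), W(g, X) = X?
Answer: 256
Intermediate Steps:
x(M) = 0
u(a, K) = K*a
d = 2 (d = 2 + 0 = 2)
T = 0
B(o, R) = 0
(u(8, -2) + B(-6, d))² = (-2*8 + 0)² = (-16 + 0)² = (-16)² = 256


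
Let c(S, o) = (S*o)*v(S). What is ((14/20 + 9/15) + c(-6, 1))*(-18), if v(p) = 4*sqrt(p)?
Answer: -117/5 + 432*I*sqrt(6) ≈ -23.4 + 1058.2*I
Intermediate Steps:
c(S, o) = 4*o*S**(3/2) (c(S, o) = (S*o)*(4*sqrt(S)) = 4*o*S**(3/2))
((14/20 + 9/15) + c(-6, 1))*(-18) = ((14/20 + 9/15) + 4*1*(-6)**(3/2))*(-18) = ((14*(1/20) + 9*(1/15)) + 4*1*(-6*I*sqrt(6)))*(-18) = ((7/10 + 3/5) - 24*I*sqrt(6))*(-18) = (13/10 - 24*I*sqrt(6))*(-18) = -117/5 + 432*I*sqrt(6)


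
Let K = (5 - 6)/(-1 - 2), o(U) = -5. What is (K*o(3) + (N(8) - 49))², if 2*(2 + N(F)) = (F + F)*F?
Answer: 1156/9 ≈ 128.44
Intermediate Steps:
N(F) = -2 + F² (N(F) = -2 + ((F + F)*F)/2 = -2 + ((2*F)*F)/2 = -2 + (2*F²)/2 = -2 + F²)
K = ⅓ (K = -1/(-3) = -1*(-⅓) = ⅓ ≈ 0.33333)
(K*o(3) + (N(8) - 49))² = ((⅓)*(-5) + ((-2 + 8²) - 49))² = (-5/3 + ((-2 + 64) - 49))² = (-5/3 + (62 - 49))² = (-5/3 + 13)² = (34/3)² = 1156/9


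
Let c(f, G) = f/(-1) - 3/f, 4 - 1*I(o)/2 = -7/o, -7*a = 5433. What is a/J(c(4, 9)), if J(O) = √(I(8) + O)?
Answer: -5433*√5/35 ≈ -347.10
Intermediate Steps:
a = -5433/7 (a = -⅐*5433 = -5433/7 ≈ -776.14)
I(o) = 8 + 14/o (I(o) = 8 - (-14)/o = 8 + 14/o)
c(f, G) = -f - 3/f (c(f, G) = f*(-1) - 3/f = -f - 3/f)
J(O) = √(39/4 + O) (J(O) = √((8 + 14/8) + O) = √((8 + 14*(⅛)) + O) = √((8 + 7/4) + O) = √(39/4 + O))
a/J(c(4, 9)) = -5433*2/√(39 + 4*(-1*4 - 3/4))/7 = -5433*2/√(39 + 4*(-4 - 3*¼))/7 = -5433*2/√(39 + 4*(-4 - ¾))/7 = -5433*2/√(39 + 4*(-19/4))/7 = -5433*2/√(39 - 19)/7 = -5433*√5/5/7 = -5433*√5/35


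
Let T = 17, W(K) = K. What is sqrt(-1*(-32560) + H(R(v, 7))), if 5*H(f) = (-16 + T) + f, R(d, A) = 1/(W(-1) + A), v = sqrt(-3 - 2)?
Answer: sqrt(29304210)/30 ≈ 180.44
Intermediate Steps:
v = I*sqrt(5) (v = sqrt(-5) = I*sqrt(5) ≈ 2.2361*I)
R(d, A) = 1/(-1 + A)
H(f) = 1/5 + f/5 (H(f) = ((-16 + 17) + f)/5 = (1 + f)/5 = 1/5 + f/5)
sqrt(-1*(-32560) + H(R(v, 7))) = sqrt(-1*(-32560) + (1/5 + 1/(5*(-1 + 7)))) = sqrt(32560 + (1/5 + (1/5)/6)) = sqrt(32560 + (1/5 + (1/5)*(1/6))) = sqrt(32560 + (1/5 + 1/30)) = sqrt(32560 + 7/30) = sqrt(976807/30) = sqrt(29304210)/30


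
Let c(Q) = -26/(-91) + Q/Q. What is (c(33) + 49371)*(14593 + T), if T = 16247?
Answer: 10658489040/7 ≈ 1.5226e+9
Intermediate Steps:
c(Q) = 9/7 (c(Q) = -26*(-1/91) + 1 = 2/7 + 1 = 9/7)
(c(33) + 49371)*(14593 + T) = (9/7 + 49371)*(14593 + 16247) = (345606/7)*30840 = 10658489040/7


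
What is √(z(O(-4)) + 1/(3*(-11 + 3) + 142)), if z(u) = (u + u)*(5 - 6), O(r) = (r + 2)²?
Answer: I*√111274/118 ≈ 2.8269*I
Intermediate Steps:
O(r) = (2 + r)²
z(u) = -2*u (z(u) = (2*u)*(-1) = -2*u)
√(z(O(-4)) + 1/(3*(-11 + 3) + 142)) = √(-2*(2 - 4)² + 1/(3*(-11 + 3) + 142)) = √(-2*(-2)² + 1/(3*(-8) + 142)) = √(-2*4 + 1/(-24 + 142)) = √(-8 + 1/118) = √(-943/118) = I*√111274/118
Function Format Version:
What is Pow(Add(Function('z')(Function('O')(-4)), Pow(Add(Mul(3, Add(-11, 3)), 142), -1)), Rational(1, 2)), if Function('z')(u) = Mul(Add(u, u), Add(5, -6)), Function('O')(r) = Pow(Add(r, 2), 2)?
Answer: Mul(Rational(1, 118), I, Pow(111274, Rational(1, 2))) ≈ Mul(2.8269, I)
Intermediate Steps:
Function('O')(r) = Pow(Add(2, r), 2)
Function('z')(u) = Mul(-2, u) (Function('z')(u) = Mul(Mul(2, u), -1) = Mul(-2, u))
Pow(Add(Function('z')(Function('O')(-4)), Pow(Add(Mul(3, Add(-11, 3)), 142), -1)), Rational(1, 2)) = Pow(Add(Mul(-2, Pow(Add(2, -4), 2)), Pow(Add(Mul(3, Add(-11, 3)), 142), -1)), Rational(1, 2)) = Pow(Add(Mul(-2, Pow(-2, 2)), Pow(Add(Mul(3, -8), 142), -1)), Rational(1, 2)) = Pow(Add(Mul(-2, 4), Pow(Add(-24, 142), -1)), Rational(1, 2)) = Pow(Add(-8, Pow(118, -1)), Rational(1, 2)) = Pow(Add(-8, Rational(1, 118)), Rational(1, 2)) = Pow(Rational(-943, 118), Rational(1, 2)) = Mul(Rational(1, 118), I, Pow(111274, Rational(1, 2)))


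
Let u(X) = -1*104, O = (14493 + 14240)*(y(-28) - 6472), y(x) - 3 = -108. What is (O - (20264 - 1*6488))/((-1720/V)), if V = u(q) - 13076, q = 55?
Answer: -124544882503/86 ≈ -1.4482e+9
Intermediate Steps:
y(x) = -105 (y(x) = 3 - 108 = -105)
O = -188976941 (O = (14493 + 14240)*(-105 - 6472) = 28733*(-6577) = -188976941)
u(X) = -104
V = -13180 (V = -104 - 13076 = -13180)
(O - (20264 - 1*6488))/((-1720/V)) = (-188976941 - (20264 - 1*6488))/((-1720/(-13180))) = (-188976941 - (20264 - 6488))/((-1720*(-1/13180))) = (-188976941 - 1*13776)/(86/659) = (-188976941 - 13776)*(659/86) = -188990717*659/86 = -124544882503/86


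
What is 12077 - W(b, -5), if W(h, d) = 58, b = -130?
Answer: 12019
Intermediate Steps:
12077 - W(b, -5) = 12077 - 1*58 = 12077 - 58 = 12019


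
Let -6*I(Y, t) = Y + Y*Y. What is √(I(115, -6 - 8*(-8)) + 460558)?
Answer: 2*√1031253/3 ≈ 677.00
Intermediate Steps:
I(Y, t) = -Y/6 - Y²/6 (I(Y, t) = -(Y + Y*Y)/6 = -(Y + Y²)/6 = -Y/6 - Y²/6)
√(I(115, -6 - 8*(-8)) + 460558) = √(-⅙*115*(1 + 115) + 460558) = √(-⅙*115*116 + 460558) = √(-6670/3 + 460558) = √(1375004/3) = 2*√1031253/3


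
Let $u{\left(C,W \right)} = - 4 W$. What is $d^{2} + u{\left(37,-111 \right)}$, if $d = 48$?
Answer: $2748$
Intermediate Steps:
$d^{2} + u{\left(37,-111 \right)} = 48^{2} - -444 = 2304 + 444 = 2748$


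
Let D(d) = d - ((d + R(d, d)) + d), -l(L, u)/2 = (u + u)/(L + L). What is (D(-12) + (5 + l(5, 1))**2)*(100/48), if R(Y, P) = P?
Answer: 1129/12 ≈ 94.083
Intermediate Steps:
l(L, u) = -2*u/L (l(L, u) = -2*(u + u)/(L + L) = -2*2*u/(2*L) = -2*2*u*1/(2*L) = -2*u/L)
D(d) = -2*d (D(d) = d - ((d + d) + d) = d - (2*d + d) = d - 3*d = -2*d)
(D(-12) + (5 + l(5, 1))**2)*(100/48) = (-2*(-12) + (5 - 2*1/5)**2)*(100/48) = (24 + (5 - 2*1*1/5)**2)*(100*(1/48)) = (24 + (5 - 2/5)**2)*(25/12) = (24 + (23/5)**2)*(25/12) = (24 + 529/25)*(25/12) = (1129/25)*(25/12) = 1129/12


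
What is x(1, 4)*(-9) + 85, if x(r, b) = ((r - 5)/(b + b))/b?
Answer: 689/8 ≈ 86.125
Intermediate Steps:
x(r, b) = (-5 + r)/(2*b²) (x(r, b) = ((-5 + r)/((2*b)))/b = ((-5 + r)*(1/(2*b)))/b = ((-5 + r)/(2*b))/b = (-5 + r)/(2*b²))
x(1, 4)*(-9) + 85 = ((½)*(-5 + 1)/4²)*(-9) + 85 = ((½)*(1/16)*(-4))*(-9) + 85 = -⅛*(-9) + 85 = 9/8 + 85 = 689/8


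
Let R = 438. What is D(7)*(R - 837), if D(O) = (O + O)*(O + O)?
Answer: -78204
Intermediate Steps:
D(O) = 4*O² (D(O) = (2*O)*(2*O) = 4*O²)
D(7)*(R - 837) = (4*7²)*(438 - 837) = (4*49)*(-399) = 196*(-399) = -78204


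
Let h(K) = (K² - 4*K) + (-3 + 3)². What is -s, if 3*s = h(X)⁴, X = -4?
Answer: -1048576/3 ≈ -3.4953e+5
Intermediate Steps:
h(K) = K² - 4*K (h(K) = (K² - 4*K) + 0² = (K² - 4*K) + 0 = K² - 4*K)
s = 1048576/3 (s = (-4*(-4 - 4))⁴/3 = (-4*(-8))⁴/3 = (⅓)*32⁴ = (⅓)*1048576 = 1048576/3 ≈ 3.4953e+5)
-s = -1*1048576/3 = -1048576/3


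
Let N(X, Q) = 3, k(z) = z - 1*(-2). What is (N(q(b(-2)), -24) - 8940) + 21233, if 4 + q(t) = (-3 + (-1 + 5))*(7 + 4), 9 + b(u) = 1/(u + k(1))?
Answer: 12296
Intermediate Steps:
k(z) = 2 + z (k(z) = z + 2 = 2 + z)
b(u) = -9 + 1/(3 + u) (b(u) = -9 + 1/(u + (2 + 1)) = -9 + 1/(u + 3) = -9 + 1/(3 + u))
q(t) = 7 (q(t) = -4 + (-3 + (-1 + 5))*(7 + 4) = -4 + (-3 + 4)*11 = -4 + 1*11 = -4 + 11 = 7)
(N(q(b(-2)), -24) - 8940) + 21233 = (3 - 8940) + 21233 = -8937 + 21233 = 12296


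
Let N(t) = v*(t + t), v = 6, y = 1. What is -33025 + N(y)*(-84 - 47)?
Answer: -34597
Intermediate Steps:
N(t) = 12*t (N(t) = 6*(t + t) = 6*(2*t) = 12*t)
-33025 + N(y)*(-84 - 47) = -33025 + (12*1)*(-84 - 47) = -33025 + 12*(-131) = -33025 - 1572 = -34597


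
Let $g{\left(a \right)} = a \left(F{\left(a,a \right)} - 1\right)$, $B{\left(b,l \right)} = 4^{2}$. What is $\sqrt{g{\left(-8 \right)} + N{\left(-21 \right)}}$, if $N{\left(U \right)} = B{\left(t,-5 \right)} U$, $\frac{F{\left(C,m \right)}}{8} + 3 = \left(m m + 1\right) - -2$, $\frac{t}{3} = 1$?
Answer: $2 i \sqrt{1106} \approx 66.513 i$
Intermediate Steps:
$t = 3$ ($t = 3 \cdot 1 = 3$)
$F{\left(C,m \right)} = 8 m^{2}$ ($F{\left(C,m \right)} = -24 + 8 \left(\left(m m + 1\right) - -2\right) = -24 + 8 \left(\left(m^{2} + 1\right) + 2\right) = -24 + 8 \left(\left(1 + m^{2}\right) + 2\right) = -24 + 8 \left(3 + m^{2}\right) = -24 + \left(24 + 8 m^{2}\right) = 8 m^{2}$)
$B{\left(b,l \right)} = 16$
$N{\left(U \right)} = 16 U$
$g{\left(a \right)} = a \left(-1 + 8 a^{2}\right)$ ($g{\left(a \right)} = a \left(8 a^{2} - 1\right) = a \left(-1 + 8 a^{2}\right)$)
$\sqrt{g{\left(-8 \right)} + N{\left(-21 \right)}} = \sqrt{\left(\left(-1\right) \left(-8\right) + 8 \left(-8\right)^{3}\right) + 16 \left(-21\right)} = \sqrt{\left(8 + 8 \left(-512\right)\right) - 336} = \sqrt{\left(8 - 4096\right) - 336} = \sqrt{-4088 - 336} = \sqrt{-4424} = 2 i \sqrt{1106}$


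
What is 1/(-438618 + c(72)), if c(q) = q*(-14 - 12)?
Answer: -1/440490 ≈ -2.2702e-6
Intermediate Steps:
c(q) = -26*q (c(q) = q*(-26) = -26*q)
1/(-438618 + c(72)) = 1/(-438618 - 26*72) = 1/(-438618 - 1872) = 1/(-440490) = -1/440490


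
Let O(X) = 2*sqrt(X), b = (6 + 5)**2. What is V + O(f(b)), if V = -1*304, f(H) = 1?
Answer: -302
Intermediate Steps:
b = 121 (b = 11**2 = 121)
V = -304
V + O(f(b)) = -304 + 2*sqrt(1) = -304 + 2*1 = -304 + 2 = -302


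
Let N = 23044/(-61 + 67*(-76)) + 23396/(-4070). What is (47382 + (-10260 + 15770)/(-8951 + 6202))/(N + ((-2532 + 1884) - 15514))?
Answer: -341455663847210/116549108231789 ≈ -2.9297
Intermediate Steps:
N = -107174334/10486355 (N = 23044/(-61 - 5092) + 23396*(-1/4070) = 23044/(-5153) - 11698/2035 = 23044*(-1/5153) - 11698/2035 = -23044/5153 - 11698/2035 = -107174334/10486355 ≈ -10.220)
(47382 + (-10260 + 15770)/(-8951 + 6202))/(N + ((-2532 + 1884) - 15514)) = (47382 + (-10260 + 15770)/(-8951 + 6202))/(-107174334/10486355 + ((-2532 + 1884) - 15514)) = (47382 + 5510/(-2749))/(-107174334/10486355 + (-648 - 15514)) = (47382 + 5510*(-1/2749))/(-107174334/10486355 - 16162) = (47382 - 5510/2749)/(-169587643844/10486355) = (130247608/2749)*(-10486355/169587643844) = -341455663847210/116549108231789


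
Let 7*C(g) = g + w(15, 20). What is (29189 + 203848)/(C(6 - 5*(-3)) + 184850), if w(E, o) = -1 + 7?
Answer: 1631259/1293977 ≈ 1.2607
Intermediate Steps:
w(E, o) = 6
C(g) = 6/7 + g/7 (C(g) = (g + 6)/7 = (6 + g)/7 = 6/7 + g/7)
(29189 + 203848)/(C(6 - 5*(-3)) + 184850) = (29189 + 203848)/((6/7 + (6 - 5*(-3))/7) + 184850) = 233037/((6/7 + (6 + 15)/7) + 184850) = 233037/((6/7 + (1/7)*21) + 184850) = 233037/((6/7 + 3) + 184850) = 233037/(27/7 + 184850) = 233037/(1293977/7) = 233037*(7/1293977) = 1631259/1293977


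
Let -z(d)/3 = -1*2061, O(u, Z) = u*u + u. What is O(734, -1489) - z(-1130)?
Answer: 533307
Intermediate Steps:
O(u, Z) = u + u² (O(u, Z) = u² + u = u + u²)
z(d) = 6183 (z(d) = -(-3)*2061 = -3*(-2061) = 6183)
O(734, -1489) - z(-1130) = 734*(1 + 734) - 1*6183 = 734*735 - 6183 = 539490 - 6183 = 533307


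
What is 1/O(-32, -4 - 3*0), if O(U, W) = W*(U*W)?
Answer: -1/512 ≈ -0.0019531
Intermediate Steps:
O(U, W) = U*W²
1/O(-32, -4 - 3*0) = 1/(-32*(-4 - 3*0)²) = 1/(-32*(-4 + 0)²) = 1/(-32*(-4)²) = 1/(-32*16) = 1/(-512) = -1/512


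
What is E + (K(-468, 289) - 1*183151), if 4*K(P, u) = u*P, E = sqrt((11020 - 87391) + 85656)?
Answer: -216964 + sqrt(9285) ≈ -2.1687e+5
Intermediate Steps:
E = sqrt(9285) (E = sqrt(-76371 + 85656) = sqrt(9285) ≈ 96.359)
K(P, u) = P*u/4 (K(P, u) = (u*P)/4 = (P*u)/4 = P*u/4)
E + (K(-468, 289) - 1*183151) = sqrt(9285) + ((1/4)*(-468)*289 - 1*183151) = sqrt(9285) + (-33813 - 183151) = sqrt(9285) - 216964 = -216964 + sqrt(9285)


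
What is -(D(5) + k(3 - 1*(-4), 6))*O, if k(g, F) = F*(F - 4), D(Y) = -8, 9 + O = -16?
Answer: 100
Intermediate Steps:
O = -25 (O = -9 - 16 = -25)
k(g, F) = F*(-4 + F)
-(D(5) + k(3 - 1*(-4), 6))*O = -(-8 + 6*(-4 + 6))*(-25) = -(-8 + 6*2)*(-25) = -(-8 + 12)*(-25) = -4*(-25) = -1*(-100) = 100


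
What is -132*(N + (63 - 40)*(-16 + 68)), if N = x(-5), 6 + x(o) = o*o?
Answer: -160380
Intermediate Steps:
x(o) = -6 + o**2 (x(o) = -6 + o*o = -6 + o**2)
N = 19 (N = -6 + (-5)**2 = -6 + 25 = 19)
-132*(N + (63 - 40)*(-16 + 68)) = -132*(19 + (63 - 40)*(-16 + 68)) = -132*(19 + 23*52) = -132*(19 + 1196) = -132*1215 = -160380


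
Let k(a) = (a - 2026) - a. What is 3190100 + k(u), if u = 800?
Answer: 3188074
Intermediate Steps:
k(a) = -2026 (k(a) = (-2026 + a) - a = -2026)
3190100 + k(u) = 3190100 - 2026 = 3188074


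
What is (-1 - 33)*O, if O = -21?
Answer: 714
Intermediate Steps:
(-1 - 33)*O = (-1 - 33)*(-21) = -34*(-21) = 714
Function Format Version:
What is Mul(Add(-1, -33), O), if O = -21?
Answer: 714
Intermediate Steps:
Mul(Add(-1, -33), O) = Mul(Add(-1, -33), -21) = Mul(-34, -21) = 714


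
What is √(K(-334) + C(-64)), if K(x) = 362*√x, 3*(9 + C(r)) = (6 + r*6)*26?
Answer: √(-3285 + 362*I*√334) ≈ 45.285 + 73.046*I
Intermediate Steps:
C(r) = 43 + 52*r (C(r) = -9 + ((6 + r*6)*26)/3 = -9 + ((6 + 6*r)*26)/3 = -9 + (156 + 156*r)/3 = -9 + (52 + 52*r) = 43 + 52*r)
√(K(-334) + C(-64)) = √(362*√(-334) + (43 + 52*(-64))) = √(362*(I*√334) + (43 - 3328)) = √(362*I*√334 - 3285) = √(-3285 + 362*I*√334)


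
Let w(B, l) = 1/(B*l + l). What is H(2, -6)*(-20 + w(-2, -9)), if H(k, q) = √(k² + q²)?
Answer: -358*√10/9 ≈ -125.79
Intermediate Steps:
w(B, l) = 1/(l + B*l)
H(2, -6)*(-20 + w(-2, -9)) = √(2² + (-6)²)*(-20 + 1/((-9)*(1 - 2))) = √(4 + 36)*(-20 - ⅑/(-1)) = √40*(-20 - ⅑*(-1)) = (2*√10)*(-20 + ⅑) = (2*√10)*(-179/9) = -358*√10/9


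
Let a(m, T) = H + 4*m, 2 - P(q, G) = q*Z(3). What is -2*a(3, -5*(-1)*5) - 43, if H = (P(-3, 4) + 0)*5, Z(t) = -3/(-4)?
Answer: -219/2 ≈ -109.50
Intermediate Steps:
Z(t) = 3/4 (Z(t) = -3*(-1/4) = 3/4)
P(q, G) = 2 - 3*q/4 (P(q, G) = 2 - q*3/4 = 2 - 3*q/4)
H = 85/4 (H = ((2 - 3/4*(-3)) + 0)*5 = ((2 + 9/4) + 0)*5 = (17/4 + 0)*5 = (17/4)*5 = 85/4 ≈ 21.250)
a(m, T) = 85/4 + 4*m
-2*a(3, -5*(-1)*5) - 43 = -2*(85/4 + 4*3) - 43 = -2*(85/4 + 12) - 43 = -2*133/4 - 43 = -133/2 - 43 = -219/2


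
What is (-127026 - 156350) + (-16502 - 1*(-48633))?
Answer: -251245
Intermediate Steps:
(-127026 - 156350) + (-16502 - 1*(-48633)) = -283376 + (-16502 + 48633) = -283376 + 32131 = -251245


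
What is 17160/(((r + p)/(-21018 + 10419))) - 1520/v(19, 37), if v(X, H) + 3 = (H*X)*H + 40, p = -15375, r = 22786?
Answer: -296099455565/12065108 ≈ -24542.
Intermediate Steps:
v(X, H) = 37 + X*H² (v(X, H) = -3 + ((H*X)*H + 40) = -3 + (X*H² + 40) = -3 + (40 + X*H²) = 37 + X*H²)
17160/(((r + p)/(-21018 + 10419))) - 1520/v(19, 37) = 17160/(((22786 - 15375)/(-21018 + 10419))) - 1520/(37 + 19*37²) = 17160/((7411/(-10599))) - 1520/(37 + 19*1369) = 17160/((7411*(-1/10599))) - 1520/(37 + 26011) = 17160/(-7411/10599) - 1520/26048 = 17160*(-10599/7411) - 1520*1/26048 = -181878840/7411 - 95/1628 = -296099455565/12065108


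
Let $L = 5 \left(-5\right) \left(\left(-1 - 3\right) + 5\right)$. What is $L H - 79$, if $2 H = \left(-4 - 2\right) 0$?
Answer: $-79$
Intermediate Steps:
$H = 0$ ($H = \frac{\left(-4 - 2\right) 0}{2} = \frac{\left(-6\right) 0}{2} = \frac{1}{2} \cdot 0 = 0$)
$L = -25$ ($L = - 25 \left(-4 + 5\right) = \left(-25\right) 1 = -25$)
$L H - 79 = \left(-25\right) 0 - 79 = 0 - 79 = -79$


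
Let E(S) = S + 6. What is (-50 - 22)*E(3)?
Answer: -648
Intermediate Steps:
E(S) = 6 + S
(-50 - 22)*E(3) = (-50 - 22)*(6 + 3) = -72*9 = -648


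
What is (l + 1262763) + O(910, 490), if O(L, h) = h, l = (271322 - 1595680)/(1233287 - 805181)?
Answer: 38628918890/30579 ≈ 1.2633e+6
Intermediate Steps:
l = -94597/30579 (l = -1324358/428106 = -1324358*1/428106 = -94597/30579 ≈ -3.0935)
(l + 1262763) + O(910, 490) = (-94597/30579 + 1262763) + 490 = 38613935180/30579 + 490 = 38628918890/30579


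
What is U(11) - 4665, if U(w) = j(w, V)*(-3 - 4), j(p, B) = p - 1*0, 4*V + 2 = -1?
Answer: -4742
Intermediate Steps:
V = -3/4 (V = -1/2 + (1/4)*(-1) = -1/2 - 1/4 = -3/4 ≈ -0.75000)
j(p, B) = p (j(p, B) = p + 0 = p)
U(w) = -7*w (U(w) = w*(-3 - 4) = w*(-7) = -7*w)
U(11) - 4665 = -7*11 - 4665 = -77 - 4665 = -4742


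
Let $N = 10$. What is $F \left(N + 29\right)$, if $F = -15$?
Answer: $-585$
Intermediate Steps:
$F \left(N + 29\right) = - 15 \left(10 + 29\right) = \left(-15\right) 39 = -585$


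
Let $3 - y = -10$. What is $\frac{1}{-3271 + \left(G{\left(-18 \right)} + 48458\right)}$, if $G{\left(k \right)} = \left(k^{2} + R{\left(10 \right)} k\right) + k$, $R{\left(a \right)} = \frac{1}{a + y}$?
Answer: $\frac{23}{1046321} \approx 2.1982 \cdot 10^{-5}$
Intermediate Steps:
$y = 13$ ($y = 3 - -10 = 3 + 10 = 13$)
$R{\left(a \right)} = \frac{1}{13 + a}$ ($R{\left(a \right)} = \frac{1}{a + 13} = \frac{1}{13 + a}$)
$G{\left(k \right)} = k^{2} + \frac{24 k}{23}$ ($G{\left(k \right)} = \left(k^{2} + \frac{k}{13 + 10}\right) + k = \left(k^{2} + \frac{k}{23}\right) + k = k^{2} + \frac{24 k}{23}$)
$\frac{1}{-3271 + \left(G{\left(-18 \right)} + 48458\right)} = \frac{1}{-3271 + \left(\frac{1}{23} \left(-18\right) \left(24 + 23 \left(-18\right)\right) + 48458\right)} = \frac{1}{-3271 + \left(\frac{1}{23} \left(-18\right) \left(24 - 414\right) + 48458\right)} = \frac{1}{-3271 + \left(\frac{1}{23} \left(-18\right) \left(-390\right) + 48458\right)} = \frac{1}{-3271 + \left(\frac{7020}{23} + 48458\right)} = \frac{1}{-3271 + \frac{1121554}{23}} = \frac{1}{\frac{1046321}{23}} = \frac{23}{1046321}$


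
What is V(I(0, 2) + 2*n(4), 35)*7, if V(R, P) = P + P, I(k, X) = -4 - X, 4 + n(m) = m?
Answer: 490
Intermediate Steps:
n(m) = -4 + m
V(R, P) = 2*P
V(I(0, 2) + 2*n(4), 35)*7 = (2*35)*7 = 70*7 = 490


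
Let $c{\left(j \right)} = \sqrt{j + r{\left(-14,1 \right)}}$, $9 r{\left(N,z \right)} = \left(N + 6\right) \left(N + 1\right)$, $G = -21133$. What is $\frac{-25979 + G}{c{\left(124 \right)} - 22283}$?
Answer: $\frac{9448170264}{4468787581} + \frac{282672 \sqrt{305}}{4468787581} \approx 2.1154$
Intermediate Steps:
$r{\left(N,z \right)} = \frac{\left(1 + N\right) \left(6 + N\right)}{9}$ ($r{\left(N,z \right)} = \frac{\left(N + 6\right) \left(N + 1\right)}{9} = \frac{\left(6 + N\right) \left(1 + N\right)}{9} = \frac{\left(1 + N\right) \left(6 + N\right)}{9}$)
$c{\left(j \right)} = \sqrt{\frac{104}{9} + j}$ ($c{\left(j \right)} = \sqrt{j + \left(\frac{2}{3} + \frac{\left(-14\right)^{2}}{9} + \frac{7}{9} \left(-14\right)\right)} = \sqrt{j + \left(\frac{2}{3} + \frac{1}{9} \cdot 196 - \frac{98}{9}\right)} = \sqrt{j + \left(\frac{2}{3} + \frac{196}{9} - \frac{98}{9}\right)} = \sqrt{j + \frac{104}{9}} = \sqrt{\frac{104}{9} + j}$)
$\frac{-25979 + G}{c{\left(124 \right)} - 22283} = \frac{-25979 - 21133}{\frac{\sqrt{104 + 9 \cdot 124}}{3} - 22283} = - \frac{47112}{\frac{\sqrt{104 + 1116}}{3} - 22283} = - \frac{47112}{\frac{\sqrt{1220}}{3} - 22283} = - \frac{47112}{\frac{2 \sqrt{305}}{3} - 22283} = - \frac{47112}{-22283 + \frac{2 \sqrt{305}}{3}}$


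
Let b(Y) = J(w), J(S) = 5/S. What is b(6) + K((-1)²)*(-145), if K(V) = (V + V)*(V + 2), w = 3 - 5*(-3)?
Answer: -15655/18 ≈ -869.72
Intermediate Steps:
w = 18 (w = 3 + 15 = 18)
b(Y) = 5/18
K(V) = 2*V*(2 + V) (K(V) = (2*V)*(2 + V) = 2*V*(2 + V))
b(6) + K((-1)²)*(-145) = 5/18 + (2*(-1)²*(2 + (-1)²))*(-145) = 5/18 + (2*1*(2 + 1))*(-145) = 5/18 + (2*1*3)*(-145) = 5/18 + 6*(-145) = 5/18 - 870 = -15655/18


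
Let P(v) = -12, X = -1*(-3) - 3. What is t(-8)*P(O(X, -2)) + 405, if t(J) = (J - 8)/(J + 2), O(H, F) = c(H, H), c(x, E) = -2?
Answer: 373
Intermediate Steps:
X = 0 (X = 3 - 3 = 0)
O(H, F) = -2
t(J) = (-8 + J)/(2 + J)
t(-8)*P(O(X, -2)) + 405 = ((-8 - 8)/(2 - 8))*(-12) + 405 = (-16/(-6))*(-12) + 405 = -⅙*(-16)*(-12) + 405 = (8/3)*(-12) + 405 = -32 + 405 = 373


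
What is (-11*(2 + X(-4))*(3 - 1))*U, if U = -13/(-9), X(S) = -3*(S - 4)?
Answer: -7436/9 ≈ -826.22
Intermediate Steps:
X(S) = 12 - 3*S (X(S) = -3*(-4 + S) = 12 - 3*S)
U = 13/9 (U = -13*(-⅑) = 13/9 ≈ 1.4444)
(-11*(2 + X(-4))*(3 - 1))*U = -11*(2 + (12 - 3*(-4)))*(3 - 1)*(13/9) = -11*(2 + (12 + 12))*2*(13/9) = -11*(2 + 24)*2*(13/9) = -286*2*(13/9) = -11*52*(13/9) = -572*13/9 = -7436/9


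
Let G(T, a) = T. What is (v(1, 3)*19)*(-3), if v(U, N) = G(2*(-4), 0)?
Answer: 456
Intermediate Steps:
v(U, N) = -8 (v(U, N) = 2*(-4) = -8)
(v(1, 3)*19)*(-3) = -8*19*(-3) = -152*(-3) = 456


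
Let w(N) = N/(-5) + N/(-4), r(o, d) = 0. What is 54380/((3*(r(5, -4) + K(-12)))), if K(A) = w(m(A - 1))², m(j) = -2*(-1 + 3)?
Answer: 1359500/243 ≈ 5594.6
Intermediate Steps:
m(j) = -4 (m(j) = -2*2 = -4)
w(N) = -9*N/20 (w(N) = N*(-⅕) + N*(-¼) = -N/5 - N/4 = -9*N/20)
K(A) = 81/25 (K(A) = (-9/20*(-4))² = (9/5)² = 81/25)
54380/((3*(r(5, -4) + K(-12)))) = 54380/((3*(0 + 81/25))) = 54380/((3*(81/25))) = 54380/(243/25) = 54380*(25/243) = 1359500/243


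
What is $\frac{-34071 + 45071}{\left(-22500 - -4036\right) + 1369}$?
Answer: $- \frac{2200}{3419} \approx -0.64346$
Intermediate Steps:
$\frac{-34071 + 45071}{\left(-22500 - -4036\right) + 1369} = \frac{11000}{\left(-22500 + 4036\right) + 1369} = \frac{11000}{-18464 + 1369} = \frac{11000}{-17095} = 11000 \left(- \frac{1}{17095}\right) = - \frac{2200}{3419}$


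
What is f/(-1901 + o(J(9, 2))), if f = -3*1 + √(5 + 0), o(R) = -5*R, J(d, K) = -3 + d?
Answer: 3/1931 - √5/1931 ≈ 0.00039561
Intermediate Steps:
f = -3 + √5 ≈ -0.76393
f/(-1901 + o(J(9, 2))) = (-3 + √5)/(-1901 - 5*(-3 + 9)) = (-3 + √5)/(-1901 - 5*6) = (-3 + √5)/(-1901 - 30) = (-3 + √5)/(-1931) = (-3 + √5)*(-1/1931) = 3/1931 - √5/1931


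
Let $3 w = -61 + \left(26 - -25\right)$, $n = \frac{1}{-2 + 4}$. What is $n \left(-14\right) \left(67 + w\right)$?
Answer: $- \frac{1337}{3} \approx -445.67$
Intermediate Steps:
$n = \frac{1}{2} \approx 0.5$
$w = - \frac{10}{3}$ ($w = \frac{-61 + \left(26 - -25\right)}{3} = \frac{-61 + \left(26 + 25\right)}{3} = \frac{-61 + 51}{3} = \frac{1}{3} \left(-10\right) = - \frac{10}{3} \approx -3.3333$)
$n \left(-14\right) \left(67 + w\right) = \frac{1}{2} \left(-14\right) \left(67 - \frac{10}{3}\right) = \left(-7\right) \frac{191}{3} = - \frac{1337}{3}$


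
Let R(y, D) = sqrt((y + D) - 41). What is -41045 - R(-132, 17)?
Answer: -41045 - 2*I*sqrt(39) ≈ -41045.0 - 12.49*I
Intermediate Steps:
R(y, D) = sqrt(-41 + D + y) (R(y, D) = sqrt((D + y) - 41) = sqrt(-41 + D + y))
-41045 - R(-132, 17) = -41045 - sqrt(-41 + 17 - 132) = -41045 - sqrt(-156) = -41045 - 2*I*sqrt(39)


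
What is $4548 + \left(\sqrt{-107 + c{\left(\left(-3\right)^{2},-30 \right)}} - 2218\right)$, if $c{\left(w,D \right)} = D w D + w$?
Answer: $2330 + \sqrt{8002} \approx 2419.5$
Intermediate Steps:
$c{\left(w,D \right)} = w + w D^{2}$ ($c{\left(w,D \right)} = w D^{2} + w = w + w D^{2}$)
$4548 + \left(\sqrt{-107 + c{\left(\left(-3\right)^{2},-30 \right)}} - 2218\right) = 4548 + \left(\sqrt{-107 + \left(-3\right)^{2} \left(1 + \left(-30\right)^{2}\right)} - 2218\right) = 4548 - \left(2218 - \sqrt{-107 + 9 \left(1 + 900\right)}\right) = 4548 - \left(2218 - \sqrt{-107 + 9 \cdot 901}\right) = 4548 - \left(2218 - \sqrt{-107 + 8109}\right) = 4548 - \left(2218 - \sqrt{8002}\right) = 2330 + \sqrt{8002}$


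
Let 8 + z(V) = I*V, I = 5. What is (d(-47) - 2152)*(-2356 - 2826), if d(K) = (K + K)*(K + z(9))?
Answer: 6280584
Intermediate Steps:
z(V) = -8 + 5*V
d(K) = 2*K*(37 + K) (d(K) = (K + K)*(K + (-8 + 5*9)) = (2*K)*(K + (-8 + 45)) = (2*K)*(K + 37) = (2*K)*(37 + K) = 2*K*(37 + K))
(d(-47) - 2152)*(-2356 - 2826) = (2*(-47)*(37 - 47) - 2152)*(-2356 - 2826) = (2*(-47)*(-10) - 2152)*(-5182) = (940 - 2152)*(-5182) = -1212*(-5182) = 6280584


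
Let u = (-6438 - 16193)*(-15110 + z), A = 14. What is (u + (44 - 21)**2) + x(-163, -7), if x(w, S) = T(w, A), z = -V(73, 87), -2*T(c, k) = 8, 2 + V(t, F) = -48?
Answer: 340823385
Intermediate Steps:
V(t, F) = -50 (V(t, F) = -2 - 48 = -50)
T(c, k) = -4 (T(c, k) = -1/2*8 = -4)
z = 50 (z = -1*(-50) = 50)
x(w, S) = -4
u = 340822860 (u = (-6438 - 16193)*(-15110 + 50) = -22631*(-15060) = 340822860)
(u + (44 - 21)**2) + x(-163, -7) = (340822860 + (44 - 21)**2) - 4 = (340822860 + 23**2) - 4 = (340822860 + 529) - 4 = 340823389 - 4 = 340823385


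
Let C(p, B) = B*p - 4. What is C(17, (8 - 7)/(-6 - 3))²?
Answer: 2809/81 ≈ 34.679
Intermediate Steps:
C(p, B) = -4 + B*p
C(17, (8 - 7)/(-6 - 3))² = (-4 + ((8 - 7)/(-6 - 3))*17)² = (-4 + (1/(-9))*17)² = (-4 + (1*(-⅑))*17)² = (-4 - ⅑*17)² = (-4 - 17/9)² = (-53/9)² = 2809/81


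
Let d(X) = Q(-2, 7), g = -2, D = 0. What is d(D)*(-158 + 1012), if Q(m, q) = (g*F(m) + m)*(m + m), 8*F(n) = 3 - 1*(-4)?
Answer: 12810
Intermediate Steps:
F(n) = 7/8 (F(n) = (3 - 1*(-4))/8 = (3 + 4)/8 = (1/8)*7 = 7/8)
Q(m, q) = 2*m*(-7/4 + m) (Q(m, q) = (-2*7/8 + m)*(m + m) = (-7/4 + m)*(2*m) = 2*m*(-7/4 + m))
d(X) = 15 (d(X) = (1/2)*(-2)*(-7 + 4*(-2)) = (1/2)*(-2)*(-7 - 8) = (1/2)*(-2)*(-15) = 15)
d(D)*(-158 + 1012) = 15*(-158 + 1012) = 15*854 = 12810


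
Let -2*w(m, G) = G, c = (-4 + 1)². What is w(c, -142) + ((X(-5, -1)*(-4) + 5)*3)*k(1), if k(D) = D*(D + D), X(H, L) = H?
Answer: 221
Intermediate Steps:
k(D) = 2*D² (k(D) = D*(2*D) = 2*D²)
c = 9 (c = (-3)² = 9)
w(m, G) = -G/2
w(c, -142) + ((X(-5, -1)*(-4) + 5)*3)*k(1) = -½*(-142) + ((-5*(-4) + 5)*3)*(2*1²) = 71 + ((20 + 5)*3)*(2*1) = 71 + (25*3)*2 = 71 + 75*2 = 71 + 150 = 221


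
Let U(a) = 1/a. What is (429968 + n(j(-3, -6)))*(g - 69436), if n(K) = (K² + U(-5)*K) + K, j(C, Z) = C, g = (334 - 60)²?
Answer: 2425056744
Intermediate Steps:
g = 75076 (g = 274² = 75076)
n(K) = K² + 4*K/5 (n(K) = (K² + K/(-5)) + K = (K² - K/5) + K = K² + 4*K/5)
(429968 + n(j(-3, -6)))*(g - 69436) = (429968 + (⅕)*(-3)*(4 + 5*(-3)))*(75076 - 69436) = (429968 + (⅕)*(-3)*(4 - 15))*5640 = (429968 + (⅕)*(-3)*(-11))*5640 = (429968 + 33/5)*5640 = (2149873/5)*5640 = 2425056744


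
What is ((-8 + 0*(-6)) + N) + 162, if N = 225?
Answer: 379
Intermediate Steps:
((-8 + 0*(-6)) + N) + 162 = ((-8 + 0*(-6)) + 225) + 162 = ((-8 + 0) + 225) + 162 = (-8 + 225) + 162 = 217 + 162 = 379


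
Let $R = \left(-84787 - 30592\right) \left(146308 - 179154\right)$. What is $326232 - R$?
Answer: $-3789412402$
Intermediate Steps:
$R = 3789738634$ ($R = \left(-115379\right) \left(-32846\right) = 3789738634$)
$326232 - R = 326232 - 3789738634 = -3789412402$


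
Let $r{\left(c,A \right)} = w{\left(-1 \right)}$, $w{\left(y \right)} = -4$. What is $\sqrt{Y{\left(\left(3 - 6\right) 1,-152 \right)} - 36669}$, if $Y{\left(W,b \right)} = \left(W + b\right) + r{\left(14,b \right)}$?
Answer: $6 i \sqrt{1023} \approx 191.91 i$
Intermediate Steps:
$r{\left(c,A \right)} = -4$
$Y{\left(W,b \right)} = -4 + W + b$ ($Y{\left(W,b \right)} = \left(W + b\right) - 4 = -4 + W + b$)
$\sqrt{Y{\left(\left(3 - 6\right) 1,-152 \right)} - 36669} = \sqrt{\left(-4 + \left(3 - 6\right) 1 - 152\right) - 36669} = \sqrt{\left(-4 - 3 - 152\right) - 36669} = \sqrt{-159 - 36669} = \sqrt{-36828} = 6 i \sqrt{1023}$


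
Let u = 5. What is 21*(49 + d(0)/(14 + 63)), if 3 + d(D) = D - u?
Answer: 11295/11 ≈ 1026.8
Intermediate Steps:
d(D) = -8 + D (d(D) = -3 + (D - 1*5) = -3 + (D - 5) = -3 + (-5 + D) = -8 + D)
21*(49 + d(0)/(14 + 63)) = 21*(49 + (-8 + 0)/(14 + 63)) = 21*(49 - 8/77) = 21*(3765/77) = 11295/11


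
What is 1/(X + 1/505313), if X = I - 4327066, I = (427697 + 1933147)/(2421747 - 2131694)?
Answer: -146567551589/634206276218553649 ≈ -2.3110e-7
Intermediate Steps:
I = 2360844/290053 ≈ 8.1394
X = -1255076113654/290053 (X = 2360844/290053 - 4327066 = -1255076113654/290053 ≈ -4.3271e+6)
1/(X + 1/505313) = 1/(-1255076113654/290053 + 1/505313) = 1/(-634206276218553649/146567551589) = -146567551589/634206276218553649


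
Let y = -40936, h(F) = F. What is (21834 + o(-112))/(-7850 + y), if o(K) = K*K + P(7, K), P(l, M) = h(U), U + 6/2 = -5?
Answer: -17185/24393 ≈ -0.70450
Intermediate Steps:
U = -8 (U = -3 - 5 = -8)
P(l, M) = -8
o(K) = -8 + K**2 (o(K) = K*K - 8 = K**2 - 8 = -8 + K**2)
(21834 + o(-112))/(-7850 + y) = (21834 + (-8 + (-112)**2))/(-7850 - 40936) = (21834 + (-8 + 12544))/(-48786) = (21834 + 12536)*(-1/48786) = 34370*(-1/48786) = -17185/24393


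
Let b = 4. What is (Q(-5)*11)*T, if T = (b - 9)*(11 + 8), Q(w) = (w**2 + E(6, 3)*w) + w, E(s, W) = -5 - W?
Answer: -62700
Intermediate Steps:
Q(w) = w**2 - 7*w (Q(w) = (w**2 + (-5 - 1*3)*w) + w = (w**2 + (-5 - 3)*w) + w = (w**2 - 8*w) + w = w**2 - 7*w)
T = -95 (T = (4 - 9)*(11 + 8) = -5*19 = -95)
(Q(-5)*11)*T = (-5*(-7 - 5)*11)*(-95) = (-5*(-12)*11)*(-95) = (60*11)*(-95) = 660*(-95) = -62700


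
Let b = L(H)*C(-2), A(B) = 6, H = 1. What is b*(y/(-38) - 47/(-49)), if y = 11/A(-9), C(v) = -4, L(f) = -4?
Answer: 40708/2793 ≈ 14.575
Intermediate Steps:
y = 11/6 ≈ 1.8333
b = 16 (b = -4*(-4) = 16)
b*(y/(-38) - 47/(-49)) = 16*((11/6)/(-38) - 47/(-49)) = 16*((11/6)*(-1/38) - 47*(-1/49)) = 16*(-11/228 + 47/49) = 16*(10177/11172) = 40708/2793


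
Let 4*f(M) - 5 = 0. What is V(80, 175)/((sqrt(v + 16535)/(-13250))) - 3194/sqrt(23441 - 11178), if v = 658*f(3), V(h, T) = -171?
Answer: -3194*sqrt(12263)/12263 + 8550*sqrt(69430)/131 ≈ 17169.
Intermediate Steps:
f(M) = 5/4 (f(M) = 5/4 + (1/4)*0 = 5/4 + 0 = 5/4)
v = 1645/2 (v = 658*(5/4) = 1645/2 ≈ 822.50)
V(80, 175)/((sqrt(v + 16535)/(-13250))) - 3194/sqrt(23441 - 11178) = -171*(-13250/sqrt(1645/2 + 16535)) - 3194/sqrt(23441 - 11178) = -171*(-50*sqrt(69430)/131) - 3194*sqrt(12263)/12263 = -(-8550)*sqrt(69430)/131 - 3194*sqrt(12263)/12263 = 8550*sqrt(69430)/131 - 3194*sqrt(12263)/12263 = -3194*sqrt(12263)/12263 + 8550*sqrt(69430)/131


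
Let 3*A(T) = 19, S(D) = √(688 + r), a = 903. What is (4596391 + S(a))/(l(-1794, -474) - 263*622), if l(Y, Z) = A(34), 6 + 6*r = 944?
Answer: -13789173/490739 - √7599/490739 ≈ -28.099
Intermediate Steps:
r = 469/3 (r = -1 + (⅙)*944 = -1 + 472/3 = 469/3 ≈ 156.33)
S(D) = √7599/3 (S(D) = √(688 + 469/3) = √(2533/3) = √7599/3)
A(T) = 19/3 (A(T) = (⅓)*19 = 19/3)
l(Y, Z) = 19/3
(4596391 + S(a))/(l(-1794, -474) - 263*622) = (4596391 + √7599/3)/(19/3 - 263*622) = (4596391 + √7599/3)/(19/3 - 163586) = (4596391 + √7599/3)/(-490739/3) = (4596391 + √7599/3)*(-3/490739) = -13789173/490739 - √7599/490739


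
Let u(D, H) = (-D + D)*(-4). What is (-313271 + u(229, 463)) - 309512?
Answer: -622783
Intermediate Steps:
u(D, H) = 0 (u(D, H) = 0*(-4) = 0)
(-313271 + u(229, 463)) - 309512 = (-313271 + 0) - 309512 = -313271 - 309512 = -622783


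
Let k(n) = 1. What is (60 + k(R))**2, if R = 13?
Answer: 3721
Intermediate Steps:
(60 + k(R))**2 = (60 + 1)**2 = 61**2 = 3721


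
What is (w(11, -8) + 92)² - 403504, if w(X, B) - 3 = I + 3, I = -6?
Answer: -395040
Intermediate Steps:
w(X, B) = 0 (w(X, B) = 3 + (-6 + 3) = 3 - 3 = 0)
(w(11, -8) + 92)² - 403504 = (0 + 92)² - 403504 = 92² - 403504 = 8464 - 403504 = -395040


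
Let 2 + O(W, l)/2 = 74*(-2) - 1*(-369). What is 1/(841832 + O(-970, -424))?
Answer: 1/842270 ≈ 1.1873e-6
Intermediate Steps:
O(W, l) = 438 (O(W, l) = -4 + 2*(74*(-2) - 1*(-369)) = -4 + 2*(-148 + 369) = -4 + 2*221 = -4 + 442 = 438)
1/(841832 + O(-970, -424)) = 1/(841832 + 438) = 1/842270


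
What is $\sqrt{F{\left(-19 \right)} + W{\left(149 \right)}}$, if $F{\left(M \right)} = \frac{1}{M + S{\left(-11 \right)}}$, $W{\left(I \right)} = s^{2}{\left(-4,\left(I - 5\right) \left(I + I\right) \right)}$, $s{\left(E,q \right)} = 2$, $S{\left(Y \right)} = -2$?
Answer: $\frac{\sqrt{1743}}{21} \approx 1.9881$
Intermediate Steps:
$W{\left(I \right)} = 4$ ($W{\left(I \right)} = 2^{2} = 4$)
$F{\left(M \right)} = \frac{1}{-2 + M}$ ($F{\left(M \right)} = \frac{1}{M - 2} = \frac{1}{-2 + M}$)
$\sqrt{F{\left(-19 \right)} + W{\left(149 \right)}} = \sqrt{\frac{1}{-2 - 19} + 4} = \sqrt{\frac{1}{-21} + 4} = \sqrt{- \frac{1}{21} + 4} = \sqrt{\frac{83}{21}} = \frac{\sqrt{1743}}{21}$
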